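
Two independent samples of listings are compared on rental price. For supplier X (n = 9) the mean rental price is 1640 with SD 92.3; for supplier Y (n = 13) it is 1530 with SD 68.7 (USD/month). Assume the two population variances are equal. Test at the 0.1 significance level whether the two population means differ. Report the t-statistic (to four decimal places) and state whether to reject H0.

Let group 1 = supplier X, group 2 = supplier Y. H0: μ_1 = μ_2; H1: μ_1 ≠ μ_2 (two-sample pooled-variance t-test, two-sided).
s_p² = [(9−1)·92.3² + (13−1)·68.7²]/(9+13−2) = 6239.53
t = (1640 − 1530)/√[6239.53·(1/9 + 1/13)] = 3.2114
df = n₁ + n₂ − 2 = 20
Two-sided p-value ≈ 0.004
Since p ≈ 0.004 < α = 0.1, reject H0; the evidence is statistically significant.

t = 3.2114; reject H0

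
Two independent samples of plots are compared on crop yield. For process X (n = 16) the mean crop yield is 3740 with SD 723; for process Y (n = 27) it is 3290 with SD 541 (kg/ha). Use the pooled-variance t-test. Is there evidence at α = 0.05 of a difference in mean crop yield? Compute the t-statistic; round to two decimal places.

2.32

Let group 1 = process X, group 2 = process Y. H0: μ_1 = μ_2; H1: μ_1 ≠ μ_2 (two-sample pooled-variance t-test, two-sided).
s_p² = [(16−1)·723² + (27−1)·541²]/(16+27−2) = 376845
t = (3740 − 3290)/√[376845·(1/16 + 1/27)] = 2.32
df = n₁ + n₂ − 2 = 41
Two-sided p-value ≈ 0.0252
Since p ≈ 0.0252 < α = 0.05, reject H0; the evidence is statistically significant.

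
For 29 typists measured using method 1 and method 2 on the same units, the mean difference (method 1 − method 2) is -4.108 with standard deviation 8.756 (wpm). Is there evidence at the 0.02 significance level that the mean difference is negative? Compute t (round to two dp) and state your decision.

t = -2.53; reject H0

H0: μ_d = 0; H1: μ_d < 0 (paired t-test on the differences, left-tailed).
t = d̄/(s_d/√n) = -4.108/(8.756/√29) = -2.53
df = n − 1 = 28
p-value = P(T ≤ -2.53) ≈ 0.009
Since p ≈ 0.009 < α = 0.02, reject H0; the data support H1.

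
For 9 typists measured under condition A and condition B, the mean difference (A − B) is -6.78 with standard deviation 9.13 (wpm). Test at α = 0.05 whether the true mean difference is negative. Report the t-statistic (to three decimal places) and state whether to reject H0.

t = -2.228; reject H0

H0: μ_d = 0; H1: μ_d < 0 (paired t-test on the differences, left-tailed).
t = d̄/(s_d/√n) = -6.78/(9.13/√9) = -2.228
df = n − 1 = 8
p-value = P(T ≤ -2.228) ≈ 0.0282
Since p ≈ 0.0282 < α = 0.05, reject H0; the data support H1.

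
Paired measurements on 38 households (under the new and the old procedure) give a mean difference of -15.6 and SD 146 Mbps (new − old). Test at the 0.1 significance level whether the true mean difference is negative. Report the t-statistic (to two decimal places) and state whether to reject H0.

t = -0.66; fail to reject H0

H0: μ_d = 0; H1: μ_d < 0 (paired t-test on the differences, left-tailed).
t = d̄/(s_d/√n) = -15.6/(146/√38) = -0.66
df = n − 1 = 37
p-value = P(T ≤ -0.66) ≈ 0.257
Since p ≈ 0.257 > α = 0.1, fail to reject H0; the data do not provide sufficient evidence against H0.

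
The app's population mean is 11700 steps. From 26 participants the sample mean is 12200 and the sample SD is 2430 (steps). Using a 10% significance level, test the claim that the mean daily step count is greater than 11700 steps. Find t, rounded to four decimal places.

1.0492

H0: μ = 11700; H1: μ > 11700 (one-sample t-test, right-tailed).
t = (x̄ − μ₀)/(s/√n) = (12200 − 11700)/(2430/√26) = 1.0492
df = n − 1 = 25
p-value = P(T ≥ 1.0492) ≈ 0.152
Since p ≈ 0.152 > α = 0.1, fail to reject H0; the evidence is not statistically significant.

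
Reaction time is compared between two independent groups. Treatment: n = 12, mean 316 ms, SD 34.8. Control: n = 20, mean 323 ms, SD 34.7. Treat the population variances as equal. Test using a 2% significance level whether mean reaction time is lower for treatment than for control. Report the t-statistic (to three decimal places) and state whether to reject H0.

Let group 1 = treatment, group 2 = control. H0: μ_1 = μ_2; H1: μ_1 < μ_2 (two-sample pooled-variance t-test, left-tailed).
s_p² = [(12−1)·34.8² + (20−1)·34.7²]/(12+20−2) = 1206.64
t = (316 − 323)/√[1206.64·(1/12 + 1/20)] = -0.552
df = n₁ + n₂ − 2 = 30
p-value = P(T ≤ -0.552) ≈ 0.2926
Since p ≈ 0.2926 > α = 0.02, fail to reject H0; the data do not provide sufficient evidence against H0.

t = -0.552; fail to reject H0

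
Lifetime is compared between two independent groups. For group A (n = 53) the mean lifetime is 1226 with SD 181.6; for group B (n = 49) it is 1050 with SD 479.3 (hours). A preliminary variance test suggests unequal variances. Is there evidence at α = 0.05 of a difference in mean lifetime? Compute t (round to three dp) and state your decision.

t = 2.415; reject H0

Let group 1 = group A, group 2 = group B. H0: μ_1 = μ_2; H1: μ_1 ≠ μ_2 (Welch's two-sample t-test, two-sided).
t = (x̄_1 − x̄_2)/√(s_1²/n_1 + s_2²/n_2) = (1226 − 1050)/√(181.6²/53 + 479.3²/49) = 2.415
Welch–Satterthwaite df ≈ 60.60
Two-sided p-value ≈ 0.019
Since p ≈ 0.019 < α = 0.05, reject H0; the evidence is statistically significant.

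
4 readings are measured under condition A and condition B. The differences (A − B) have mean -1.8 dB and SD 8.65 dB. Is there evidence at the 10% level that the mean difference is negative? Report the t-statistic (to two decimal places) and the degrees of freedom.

H0: μ_d = 0; H1: μ_d < 0 (paired t-test on the differences, left-tailed).
t = d̄/(s_d/√n) = -1.8/(8.65/√4) = -0.42
df = n − 1 = 3
p-value = P(T ≤ -0.42) ≈ 0.353
Since p ≈ 0.353 > α = 0.1, fail to reject H0; the data do not provide sufficient evidence against H0.

t = -0.42, df = 3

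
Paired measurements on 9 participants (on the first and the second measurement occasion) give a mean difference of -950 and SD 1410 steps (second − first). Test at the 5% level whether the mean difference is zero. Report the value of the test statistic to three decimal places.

H0: μ_d = 0; H1: μ_d ≠ 0 (paired t-test on the differences, two-sided).
t = d̄/(s_d/√n) = -950/(1410/√9) = -2.021
df = n − 1 = 8
Two-sided p-value ≈ 0.0779
Since p ≈ 0.0779 > α = 0.05, fail to reject H0; the data do not provide sufficient evidence against H0.

-2.021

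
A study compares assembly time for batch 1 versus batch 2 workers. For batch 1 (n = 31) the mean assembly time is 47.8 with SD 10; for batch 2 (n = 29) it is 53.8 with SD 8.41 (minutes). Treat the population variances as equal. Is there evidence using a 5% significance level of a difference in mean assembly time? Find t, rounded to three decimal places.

Let group 1 = batch 1, group 2 = batch 2. H0: μ_1 = μ_2; H1: μ_1 ≠ μ_2 (two-sample pooled-variance t-test, two-sided).
s_p² = [(31−1)·10² + (29−1)·8.41²]/(31+29−2) = 85.8687
t = (47.8 − 53.8)/√[85.8687·(1/31 + 1/29)] = -2.506
df = n₁ + n₂ − 2 = 58
Two-sided p-value ≈ 0.0150
Since p ≈ 0.0150 < α = 0.05, reject H0; the evidence is statistically significant.

-2.506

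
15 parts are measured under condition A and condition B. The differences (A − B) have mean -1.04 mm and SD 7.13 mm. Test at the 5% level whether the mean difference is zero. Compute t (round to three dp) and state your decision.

t = -0.565; fail to reject H0

H0: μ_d = 0; H1: μ_d ≠ 0 (paired t-test on the differences, two-sided).
t = d̄/(s_d/√n) = -1.04/(7.13/√15) = -0.565
df = n − 1 = 14
Two-sided p-value ≈ 0.581
Since p ≈ 0.581 > α = 0.05, fail to reject H0; the data do not provide sufficient evidence against H0.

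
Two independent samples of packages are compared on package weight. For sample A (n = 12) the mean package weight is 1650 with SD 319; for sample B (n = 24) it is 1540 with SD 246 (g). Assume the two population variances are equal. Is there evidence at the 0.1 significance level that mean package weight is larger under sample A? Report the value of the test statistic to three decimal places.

1.145

Let group 1 = sample A, group 2 = sample B. H0: μ_1 = μ_2; H1: μ_1 > μ_2 (two-sample pooled-variance t-test, right-tailed).
s_p² = [(12−1)·319² + (24−1)·246²]/(12+24−2) = 73860
t = (1650 − 1540)/√[73860·(1/12 + 1/24)] = 1.145
df = n₁ + n₂ − 2 = 34
p-value = P(T ≥ 1.145) ≈ 0.130
Since p ≈ 0.130 > α = 0.1, fail to reject H0; the data do not provide sufficient evidence against H0.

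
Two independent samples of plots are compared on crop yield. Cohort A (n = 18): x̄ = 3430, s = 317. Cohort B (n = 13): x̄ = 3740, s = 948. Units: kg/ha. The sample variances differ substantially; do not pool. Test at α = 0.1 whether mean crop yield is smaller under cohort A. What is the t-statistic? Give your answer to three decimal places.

Let group 1 = cohort A, group 2 = cohort B. H0: μ_1 = μ_2; H1: μ_1 < μ_2 (Welch's two-sample t-test, left-tailed).
t = (x̄_1 − x̄_2)/√(s_1²/n_1 + s_2²/n_2) = (3430 − 3740)/√(317²/18 + 948²/13) = -1.134
Welch–Satterthwaite df ≈ 13.95
p-value = P(T ≤ -1.134) ≈ 0.138
Since p ≈ 0.138 > α = 0.1, fail to reject H0; the evidence is not statistically significant.

-1.134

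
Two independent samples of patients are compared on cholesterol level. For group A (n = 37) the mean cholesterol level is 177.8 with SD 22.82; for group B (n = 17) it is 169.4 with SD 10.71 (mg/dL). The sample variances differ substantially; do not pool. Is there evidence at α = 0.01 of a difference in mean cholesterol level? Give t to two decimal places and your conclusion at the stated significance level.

Let group 1 = group A, group 2 = group B. H0: μ_1 = μ_2; H1: μ_1 ≠ μ_2 (Welch's two-sample t-test, two-sided).
t = (x̄_1 − x̄_2)/√(s_1²/n_1 + s_2²/n_2) = (177.8 − 169.4)/√(22.82²/37 + 10.71²/17) = 1.84
Welch–Satterthwaite df ≈ 51.93
Two-sided p-value ≈ 0.0714
Since p ≈ 0.0714 > α = 0.01, fail to reject H0; the data do not provide sufficient evidence against H0.

t = 1.84; fail to reject H0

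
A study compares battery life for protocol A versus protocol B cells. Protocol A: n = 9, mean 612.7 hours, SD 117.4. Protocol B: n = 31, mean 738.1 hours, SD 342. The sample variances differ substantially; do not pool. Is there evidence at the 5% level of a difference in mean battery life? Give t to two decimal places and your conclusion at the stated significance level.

t = -1.72; fail to reject H0

Let group 1 = protocol A, group 2 = protocol B. H0: μ_1 = μ_2; H1: μ_1 ≠ μ_2 (Welch's two-sample t-test, two-sided).
t = (x̄_1 − x̄_2)/√(s_1²/n_1 + s_2²/n_2) = (612.7 − 738.1)/√(117.4²/9 + 342²/31) = -1.72
Welch–Satterthwaite df ≈ 36.65
Two-sided p-value ≈ 0.094
Since p ≈ 0.094 > α = 0.05, fail to reject H0; the evidence is not statistically significant.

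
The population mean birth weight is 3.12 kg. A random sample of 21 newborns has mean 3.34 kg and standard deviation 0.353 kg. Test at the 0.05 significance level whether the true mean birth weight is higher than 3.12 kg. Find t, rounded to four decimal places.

2.8560

H0: μ = 3.12; H1: μ > 3.12 (one-sample t-test, right-tailed).
t = (x̄ − μ₀)/(s/√n) = (3.34 − 3.12)/(0.353/√21) = 2.8560
df = n − 1 = 20
p-value = P(T ≥ 2.8560) ≈ 0.005
Since p ≈ 0.005 < α = 0.05, reject H0; the data support H1.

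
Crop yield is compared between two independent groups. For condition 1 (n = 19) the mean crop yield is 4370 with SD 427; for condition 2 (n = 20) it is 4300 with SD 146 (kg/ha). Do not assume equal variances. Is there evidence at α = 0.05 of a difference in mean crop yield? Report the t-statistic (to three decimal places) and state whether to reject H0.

Let group 1 = condition 1, group 2 = condition 2. H0: μ_1 = μ_2; H1: μ_1 ≠ μ_2 (Welch's two-sample t-test, two-sided).
t = (x̄_1 − x̄_2)/√(s_1²/n_1 + s_2²/n_2) = (4370 − 4300)/√(427²/19 + 146²/20) = 0.678
Welch–Satterthwaite df ≈ 21.96
Two-sided p-value ≈ 0.505
Since p ≈ 0.505 > α = 0.05, fail to reject H0; the data do not provide sufficient evidence against H0.

t = 0.678; fail to reject H0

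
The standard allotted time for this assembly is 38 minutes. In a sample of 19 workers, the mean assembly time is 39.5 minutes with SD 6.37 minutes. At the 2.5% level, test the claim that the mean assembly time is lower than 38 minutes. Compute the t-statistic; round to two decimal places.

1.03

H0: μ = 38; H1: μ < 38 (one-sample t-test, left-tailed).
t = (x̄ − μ₀)/(s/√n) = (39.5 − 38)/(6.37/√19) = 1.03
df = n − 1 = 18
p-value = P(T ≤ 1.03) ≈ 0.841
Since p ≈ 0.841 > α = 0.025, fail to reject H0; the data do not provide sufficient evidence against H0.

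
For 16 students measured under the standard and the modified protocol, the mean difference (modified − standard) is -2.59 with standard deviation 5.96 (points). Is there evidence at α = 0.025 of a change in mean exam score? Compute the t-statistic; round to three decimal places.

H0: μ_d = 0; H1: μ_d ≠ 0 (paired t-test on the differences, two-sided).
t = d̄/(s_d/√n) = -2.59/(5.96/√16) = -1.738
df = n − 1 = 15
Two-sided p-value ≈ 0.103
Since p ≈ 0.103 > α = 0.025, fail to reject H0; the evidence is not statistically significant.

-1.738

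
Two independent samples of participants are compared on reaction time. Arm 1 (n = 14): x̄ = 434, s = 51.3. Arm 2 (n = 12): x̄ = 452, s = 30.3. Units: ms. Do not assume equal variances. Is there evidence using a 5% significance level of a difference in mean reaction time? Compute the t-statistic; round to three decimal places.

-1.107

Let group 1 = arm 1, group 2 = arm 2. H0: μ_1 = μ_2; H1: μ_1 ≠ μ_2 (Welch's two-sample t-test, two-sided).
t = (x̄_1 − x̄_2)/√(s_1²/n_1 + s_2²/n_2) = (434 − 452)/√(51.3²/14 + 30.3²/12) = -1.107
Welch–Satterthwaite df ≈ 21.52
Two-sided p-value ≈ 0.2806
Since p ≈ 0.2806 > α = 0.05, fail to reject H0; the evidence is not statistically significant.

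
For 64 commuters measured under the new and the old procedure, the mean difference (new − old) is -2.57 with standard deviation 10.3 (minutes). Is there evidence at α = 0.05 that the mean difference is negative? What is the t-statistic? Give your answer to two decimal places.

-2.00

H0: μ_d = 0; H1: μ_d < 0 (paired t-test on the differences, left-tailed).
t = d̄/(s_d/√n) = -2.57/(10.3/√64) = -2.00
df = n − 1 = 63
p-value = P(T ≤ -2.00) ≈ 0.0251
Since p ≈ 0.0251 < α = 0.05, reject H0; the data support H1.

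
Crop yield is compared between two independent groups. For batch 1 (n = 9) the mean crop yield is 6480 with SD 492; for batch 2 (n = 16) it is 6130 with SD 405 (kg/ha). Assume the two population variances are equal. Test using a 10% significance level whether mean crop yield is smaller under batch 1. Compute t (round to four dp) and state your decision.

Let group 1 = batch 1, group 2 = batch 2. H0: μ_1 = μ_2; H1: μ_1 < μ_2 (two-sample pooled-variance t-test, left-tailed).
s_p² = [(9−1)·492² + (16−1)·405²]/(9+16−2) = 191169
t = (6480 − 6130)/√[191169·(1/9 + 1/16)] = 1.9212
df = n₁ + n₂ − 2 = 23
p-value = P(T ≤ 1.9212) ≈ 0.9664
Since p ≈ 0.9664 > α = 0.1, fail to reject H0; the data do not provide sufficient evidence against H0.

t = 1.9212; fail to reject H0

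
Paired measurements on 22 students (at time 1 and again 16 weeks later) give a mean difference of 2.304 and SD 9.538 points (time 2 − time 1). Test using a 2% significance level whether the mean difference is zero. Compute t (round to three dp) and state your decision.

H0: μ_d = 0; H1: μ_d ≠ 0 (paired t-test on the differences, two-sided).
t = d̄/(s_d/√n) = 2.304/(9.538/√22) = 1.133
df = n − 1 = 21
Two-sided p-value ≈ 0.270
Since p ≈ 0.270 > α = 0.02, fail to reject H0; the evidence is not statistically significant.

t = 1.133; fail to reject H0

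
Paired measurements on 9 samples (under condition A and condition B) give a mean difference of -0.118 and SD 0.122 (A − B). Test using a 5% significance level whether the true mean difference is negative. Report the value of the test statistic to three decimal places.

-2.902

H0: μ_d = 0; H1: μ_d < 0 (paired t-test on the differences, left-tailed).
t = d̄/(s_d/√n) = -0.118/(0.122/√9) = -2.902
df = n − 1 = 8
p-value = P(T ≤ -2.902) ≈ 0.010
Since p ≈ 0.010 < α = 0.05, reject H0; the data support H1.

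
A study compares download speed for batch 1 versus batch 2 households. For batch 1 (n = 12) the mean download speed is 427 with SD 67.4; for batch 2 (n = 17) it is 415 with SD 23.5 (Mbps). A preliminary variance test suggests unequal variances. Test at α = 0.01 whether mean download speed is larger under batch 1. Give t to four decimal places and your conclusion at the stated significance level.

Let group 1 = batch 1, group 2 = batch 2. H0: μ_1 = μ_2; H1: μ_1 > μ_2 (Welch's two-sample t-test, right-tailed).
t = (x̄_1 − x̄_2)/√(s_1²/n_1 + s_2²/n_2) = (427 − 415)/√(67.4²/12 + 23.5²/17) = 0.5919
Welch–Satterthwaite df ≈ 12.90
p-value = P(T ≥ 0.5919) ≈ 0.2821
Since p ≈ 0.2821 > α = 0.01, fail to reject H0; the data do not provide sufficient evidence against H0.

t = 0.5919; fail to reject H0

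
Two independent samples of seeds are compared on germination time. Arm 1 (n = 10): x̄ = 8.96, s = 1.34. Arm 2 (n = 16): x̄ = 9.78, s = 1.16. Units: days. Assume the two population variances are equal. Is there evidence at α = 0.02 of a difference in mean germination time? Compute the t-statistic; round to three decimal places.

Let group 1 = arm 1, group 2 = arm 2. H0: μ_1 = μ_2; H1: μ_1 ≠ μ_2 (two-sample pooled-variance t-test, two-sided).
s_p² = [(10−1)·1.34² + (16−1)·1.16²]/(10+16−2) = 1.51435
t = (8.96 − 9.78)/√[1.51435·(1/10 + 1/16)] = -1.653
df = n₁ + n₂ − 2 = 24
Two-sided p-value ≈ 0.1114
Since p ≈ 0.1114 > α = 0.02, fail to reject H0; the evidence is not statistically significant.

-1.653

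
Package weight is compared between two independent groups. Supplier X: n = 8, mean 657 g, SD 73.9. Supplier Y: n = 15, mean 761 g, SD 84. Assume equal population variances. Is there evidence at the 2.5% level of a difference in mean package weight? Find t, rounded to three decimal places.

-2.941

Let group 1 = supplier X, group 2 = supplier Y. H0: μ_1 = μ_2; H1: μ_1 ≠ μ_2 (two-sample pooled-variance t-test, two-sided).
s_p² = [(8−1)·73.9² + (15−1)·84²]/(8+15−2) = 6524.4
t = (657 − 761)/√[6524.4·(1/8 + 1/15)] = -2.941
df = n₁ + n₂ − 2 = 21
Two-sided p-value ≈ 0.008
Since p ≈ 0.008 < α = 0.025, reject H0; the evidence is statistically significant.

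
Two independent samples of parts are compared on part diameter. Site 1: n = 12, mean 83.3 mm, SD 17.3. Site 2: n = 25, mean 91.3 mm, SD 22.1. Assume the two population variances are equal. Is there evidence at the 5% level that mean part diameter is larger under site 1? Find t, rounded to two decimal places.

Let group 1 = site 1, group 2 = site 2. H0: μ_1 = μ_2; H1: μ_1 > μ_2 (two-sample pooled-variance t-test, right-tailed).
s_p² = [(12−1)·17.3² + (25−1)·22.1²]/(12+25−2) = 428.972
t = (83.3 − 91.3)/√[428.972·(1/12 + 1/25)] = -1.10
df = n₁ + n₂ − 2 = 35
p-value = P(T ≥ -1.10) ≈ 0.861
Since p ≈ 0.861 > α = 0.05, fail to reject H0; the evidence is not statistically significant.

-1.10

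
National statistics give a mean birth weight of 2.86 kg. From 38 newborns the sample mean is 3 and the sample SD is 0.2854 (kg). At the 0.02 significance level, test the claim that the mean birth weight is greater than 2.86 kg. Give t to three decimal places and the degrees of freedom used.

H0: μ = 2.86; H1: μ > 2.86 (one-sample t-test, right-tailed).
t = (x̄ − μ₀)/(s/√n) = (3 − 2.86)/(0.2854/√38) = 3.024
df = n − 1 = 37
p-value = P(T ≥ 3.024) ≈ 0.0023
Since p ≈ 0.0023 < α = 0.02, reject H0; the evidence is statistically significant.

t = 3.024, df = 37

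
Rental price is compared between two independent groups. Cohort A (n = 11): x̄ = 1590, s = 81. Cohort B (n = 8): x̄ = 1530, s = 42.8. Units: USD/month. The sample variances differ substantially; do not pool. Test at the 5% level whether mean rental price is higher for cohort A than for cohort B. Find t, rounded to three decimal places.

2.088

Let group 1 = cohort A, group 2 = cohort B. H0: μ_1 = μ_2; H1: μ_1 > μ_2 (Welch's two-sample t-test, right-tailed).
t = (x̄_1 − x̄_2)/√(s_1²/n_1 + s_2²/n_2) = (1590 − 1530)/√(81²/11 + 42.8²/8) = 2.088
Welch–Satterthwaite df ≈ 15.82
p-value = P(T ≥ 2.088) ≈ 0.027
Since p ≈ 0.027 < α = 0.05, reject H0; the data support H1.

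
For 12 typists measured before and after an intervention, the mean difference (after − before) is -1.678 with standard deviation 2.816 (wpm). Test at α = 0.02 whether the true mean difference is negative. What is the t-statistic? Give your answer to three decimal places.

H0: μ_d = 0; H1: μ_d < 0 (paired t-test on the differences, left-tailed).
t = d̄/(s_d/√n) = -1.678/(2.816/√12) = -2.064
df = n − 1 = 11
p-value = P(T ≤ -2.064) ≈ 0.0317
Since p ≈ 0.0317 > α = 0.02, fail to reject H0; the evidence is not statistically significant.

-2.064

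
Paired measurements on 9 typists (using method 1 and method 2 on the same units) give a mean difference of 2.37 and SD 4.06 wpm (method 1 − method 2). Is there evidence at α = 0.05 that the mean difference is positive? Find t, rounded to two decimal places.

H0: μ_d = 0; H1: μ_d > 0 (paired t-test on the differences, right-tailed).
t = d̄/(s_d/√n) = 2.37/(4.06/√9) = 1.75
df = n − 1 = 8
p-value = P(T ≥ 1.75) ≈ 0.0590
Since p ≈ 0.0590 > α = 0.05, fail to reject H0; the data do not provide sufficient evidence against H0.

1.75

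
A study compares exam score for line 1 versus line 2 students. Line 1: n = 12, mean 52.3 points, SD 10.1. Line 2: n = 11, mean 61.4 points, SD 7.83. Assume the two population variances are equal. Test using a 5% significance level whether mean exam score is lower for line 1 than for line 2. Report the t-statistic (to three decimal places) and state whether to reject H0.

t = -2.398; reject H0

Let group 1 = line 1, group 2 = line 2. H0: μ_1 = μ_2; H1: μ_1 < μ_2 (two-sample pooled-variance t-test, left-tailed).
s_p² = [(12−1)·10.1² + (11−1)·7.83²]/(12+11−2) = 82.6285
t = (52.3 − 61.4)/√[82.6285·(1/12 + 1/11)] = -2.398
df = n₁ + n₂ − 2 = 21
p-value = P(T ≤ -2.398) ≈ 0.0129
Since p ≈ 0.0129 < α = 0.05, reject H0; the evidence is statistically significant.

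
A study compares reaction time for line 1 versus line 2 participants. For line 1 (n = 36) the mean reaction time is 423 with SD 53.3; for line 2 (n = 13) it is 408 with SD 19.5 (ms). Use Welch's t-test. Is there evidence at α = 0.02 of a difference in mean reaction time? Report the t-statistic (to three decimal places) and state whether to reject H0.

Let group 1 = line 1, group 2 = line 2. H0: μ_1 = μ_2; H1: μ_1 ≠ μ_2 (Welch's two-sample t-test, two-sided).
t = (x̄_1 − x̄_2)/√(s_1²/n_1 + s_2²/n_2) = (423 − 408)/√(53.3²/36 + 19.5²/13) = 1.442
Welch–Satterthwaite df ≈ 46.94
Two-sided p-value ≈ 0.156
Since p ≈ 0.156 > α = 0.02, fail to reject H0; the evidence is not statistically significant.

t = 1.442; fail to reject H0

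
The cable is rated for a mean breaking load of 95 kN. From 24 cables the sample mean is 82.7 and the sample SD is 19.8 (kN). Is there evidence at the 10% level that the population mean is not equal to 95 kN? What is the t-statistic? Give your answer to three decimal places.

-3.043

H0: μ = 95; H1: μ ≠ 95 (one-sample t-test, two-sided).
t = (x̄ − μ₀)/(s/√n) = (82.7 − 95)/(19.8/√24) = -3.043
df = n − 1 = 23
Two-sided p-value ≈ 0.0058
Since p ≈ 0.0058 < α = 0.1, reject H0; the data support H1.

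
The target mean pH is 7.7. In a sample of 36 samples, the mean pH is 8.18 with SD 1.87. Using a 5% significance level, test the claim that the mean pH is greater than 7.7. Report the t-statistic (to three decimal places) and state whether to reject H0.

H0: μ = 7.7; H1: μ > 7.7 (one-sample t-test, right-tailed).
t = (x̄ − μ₀)/(s/√n) = (8.18 − 7.7)/(1.87/√36) = 1.540
df = n − 1 = 35
p-value = P(T ≥ 1.540) ≈ 0.0663
Since p ≈ 0.0663 > α = 0.05, fail to reject H0; the data do not provide sufficient evidence against H0.

t = 1.540; fail to reject H0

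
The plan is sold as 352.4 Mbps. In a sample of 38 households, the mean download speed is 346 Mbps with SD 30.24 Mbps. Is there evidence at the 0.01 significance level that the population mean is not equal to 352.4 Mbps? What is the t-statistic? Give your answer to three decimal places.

H0: μ = 352.4; H1: μ ≠ 352.4 (one-sample t-test, two-sided).
t = (x̄ − μ₀)/(s/√n) = (346 − 352.4)/(30.24/√38) = -1.305
df = n − 1 = 37
Two-sided p-value ≈ 0.2001
Since p ≈ 0.2001 > α = 0.01, fail to reject H0; the evidence is not statistically significant.

-1.305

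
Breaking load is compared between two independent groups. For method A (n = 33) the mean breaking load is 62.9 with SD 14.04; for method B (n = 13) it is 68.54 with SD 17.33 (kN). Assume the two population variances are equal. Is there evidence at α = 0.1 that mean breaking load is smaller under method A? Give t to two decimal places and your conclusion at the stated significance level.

t = -1.15; fail to reject H0

Let group 1 = method A, group 2 = method B. H0: μ_1 = μ_2; H1: μ_1 < μ_2 (two-sample pooled-variance t-test, left-tailed).
s_p² = [(33−1)·14.04² + (13−1)·17.33²]/(33+13−2) = 225.269
t = (62.9 − 68.54)/√[225.269·(1/33 + 1/13)] = -1.15
df = n₁ + n₂ − 2 = 44
p-value = P(T ≤ -1.15) ≈ 0.1287
Since p ≈ 0.1287 > α = 0.1, fail to reject H0; the evidence is not statistically significant.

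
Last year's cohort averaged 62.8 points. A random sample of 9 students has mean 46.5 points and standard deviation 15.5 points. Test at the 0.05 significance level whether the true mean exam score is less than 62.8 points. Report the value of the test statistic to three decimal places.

-3.155

H0: μ = 62.8; H1: μ < 62.8 (one-sample t-test, left-tailed).
t = (x̄ − μ₀)/(s/√n) = (46.5 − 62.8)/(15.5/√9) = -3.155
df = n − 1 = 8
p-value = P(T ≤ -3.155) ≈ 0.007
Since p ≈ 0.007 < α = 0.05, reject H0; the data support H1.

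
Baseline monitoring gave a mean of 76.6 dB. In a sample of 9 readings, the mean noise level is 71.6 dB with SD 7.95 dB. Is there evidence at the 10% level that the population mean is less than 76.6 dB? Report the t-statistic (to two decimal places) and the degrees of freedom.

H0: μ = 76.6; H1: μ < 76.6 (one-sample t-test, left-tailed).
t = (x̄ − μ₀)/(s/√n) = (71.6 − 76.6)/(7.95/√9) = -1.89
df = n − 1 = 8
p-value = P(T ≤ -1.89) ≈ 0.0479
Since p ≈ 0.0479 < α = 0.1, reject H0; the data support H1.

t = -1.89, df = 8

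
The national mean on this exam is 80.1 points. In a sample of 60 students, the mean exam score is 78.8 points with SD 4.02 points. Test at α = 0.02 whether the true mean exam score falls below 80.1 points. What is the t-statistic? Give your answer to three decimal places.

H0: μ = 80.1; H1: μ < 80.1 (one-sample t-test, left-tailed).
t = (x̄ − μ₀)/(s/√n) = (78.8 − 80.1)/(4.02/√60) = -2.505
df = n − 1 = 59
p-value = P(T ≤ -2.505) ≈ 0.008
Since p ≈ 0.008 < α = 0.02, reject H0; the data support H1.

-2.505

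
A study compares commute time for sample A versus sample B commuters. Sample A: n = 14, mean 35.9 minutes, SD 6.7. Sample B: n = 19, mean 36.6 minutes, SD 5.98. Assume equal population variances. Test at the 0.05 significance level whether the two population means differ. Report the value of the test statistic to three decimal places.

-0.316

Let group 1 = sample A, group 2 = sample B. H0: μ_1 = μ_2; H1: μ_1 ≠ μ_2 (two-sample pooled-variance t-test, two-sided).
s_p² = [(14−1)·6.7² + (19−1)·5.98²]/(14+19−2) = 39.5889
t = (35.9 − 36.6)/√[39.5889·(1/14 + 1/19)] = -0.316
df = n₁ + n₂ − 2 = 31
Two-sided p-value ≈ 0.7542
Since p ≈ 0.7542 > α = 0.05, fail to reject H0; the evidence is not statistically significant.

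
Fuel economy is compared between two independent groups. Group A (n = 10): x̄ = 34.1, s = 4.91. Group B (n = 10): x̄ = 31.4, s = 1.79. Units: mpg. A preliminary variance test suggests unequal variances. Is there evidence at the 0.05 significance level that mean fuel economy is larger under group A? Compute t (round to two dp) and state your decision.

Let group 1 = group A, group 2 = group B. H0: μ_1 = μ_2; H1: μ_1 > μ_2 (Welch's two-sample t-test, right-tailed).
t = (x̄_1 − x̄_2)/√(s_1²/n_1 + s_2²/n_2) = (34.1 − 31.4)/√(4.91²/10 + 1.79²/10) = 1.63
Welch–Satterthwaite df ≈ 11.35
p-value = P(T ≥ 1.63) ≈ 0.0649
Since p ≈ 0.0649 > α = 0.05, fail to reject H0; the data do not provide sufficient evidence against H0.

t = 1.63; fail to reject H0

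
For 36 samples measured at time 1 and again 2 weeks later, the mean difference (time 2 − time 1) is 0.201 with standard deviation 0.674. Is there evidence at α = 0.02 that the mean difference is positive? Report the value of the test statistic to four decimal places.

H0: μ_d = 0; H1: μ_d > 0 (paired t-test on the differences, right-tailed).
t = d̄/(s_d/√n) = 0.201/(0.674/√36) = 1.7893
df = n − 1 = 35
p-value = P(T ≥ 1.7893) ≈ 0.0411
Since p ≈ 0.0411 > α = 0.02, fail to reject H0; the data do not provide sufficient evidence against H0.

1.7893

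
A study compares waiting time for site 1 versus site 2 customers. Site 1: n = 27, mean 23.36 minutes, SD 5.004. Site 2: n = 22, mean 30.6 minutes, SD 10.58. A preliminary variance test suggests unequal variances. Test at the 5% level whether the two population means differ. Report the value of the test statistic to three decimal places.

Let group 1 = site 1, group 2 = site 2. H0: μ_1 = μ_2; H1: μ_1 ≠ μ_2 (Welch's two-sample t-test, two-sided).
t = (x̄_1 − x̄_2)/√(s_1²/n_1 + s_2²/n_2) = (23.36 − 30.6)/√(5.004²/27 + 10.58²/22) = -2.952
Welch–Satterthwaite df ≈ 28.59
Two-sided p-value ≈ 0.006
Since p ≈ 0.006 < α = 0.05, reject H0; the data support H1.

-2.952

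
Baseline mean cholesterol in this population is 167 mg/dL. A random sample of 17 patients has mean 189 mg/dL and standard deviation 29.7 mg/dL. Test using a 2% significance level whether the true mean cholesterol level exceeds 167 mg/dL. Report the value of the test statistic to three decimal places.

3.054

H0: μ = 167; H1: μ > 167 (one-sample t-test, right-tailed).
t = (x̄ − μ₀)/(s/√n) = (189 − 167)/(29.7/√17) = 3.054
df = n − 1 = 16
p-value = P(T ≥ 3.054) ≈ 0.004
Since p ≈ 0.004 < α = 0.02, reject H0; the evidence is statistically significant.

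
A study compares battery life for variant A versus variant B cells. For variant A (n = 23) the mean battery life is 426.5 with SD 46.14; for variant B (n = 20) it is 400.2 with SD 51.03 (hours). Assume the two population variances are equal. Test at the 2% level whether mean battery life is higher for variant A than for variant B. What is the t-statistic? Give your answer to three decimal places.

1.775

Let group 1 = variant A, group 2 = variant B. H0: μ_1 = μ_2; H1: μ_1 > μ_2 (two-sample pooled-variance t-test, right-tailed).
s_p² = [(23−1)·46.14² + (20−1)·51.03²]/(23+20−2) = 2349.1
t = (426.5 − 400.2)/√[2349.1·(1/23 + 1/20)] = 1.775
df = n₁ + n₂ − 2 = 41
p-value = P(T ≥ 1.775) ≈ 0.042
Since p ≈ 0.042 > α = 0.02, fail to reject H0; the evidence is not statistically significant.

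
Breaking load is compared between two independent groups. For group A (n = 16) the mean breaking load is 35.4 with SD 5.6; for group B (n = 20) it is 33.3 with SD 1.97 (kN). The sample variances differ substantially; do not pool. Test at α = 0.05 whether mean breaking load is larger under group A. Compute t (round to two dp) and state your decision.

t = 1.43; fail to reject H0

Let group 1 = group A, group 2 = group B. H0: μ_1 = μ_2; H1: μ_1 > μ_2 (Welch's two-sample t-test, right-tailed).
t = (x̄_1 − x̄_2)/√(s_1²/n_1 + s_2²/n_2) = (35.4 − 33.3)/√(5.6²/16 + 1.97²/20) = 1.43
Welch–Satterthwaite df ≈ 17.98
p-value = P(T ≥ 1.43) ≈ 0.0848
Since p ≈ 0.0848 > α = 0.05, fail to reject H0; the data do not provide sufficient evidence against H0.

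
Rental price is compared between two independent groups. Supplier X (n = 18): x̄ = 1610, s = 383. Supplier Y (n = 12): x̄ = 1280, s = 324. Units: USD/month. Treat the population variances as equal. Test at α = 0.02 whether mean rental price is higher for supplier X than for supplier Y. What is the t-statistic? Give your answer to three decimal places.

2.453

Let group 1 = supplier X, group 2 = supplier Y. H0: μ_1 = μ_2; H1: μ_1 > μ_2 (two-sample pooled-variance t-test, right-tailed).
s_p² = [(18−1)·383² + (12−1)·324²]/(18+12−2) = 130302
t = (1610 − 1280)/√[130302·(1/18 + 1/12)] = 2.453
df = n₁ + n₂ − 2 = 28
p-value = P(T ≥ 2.453) ≈ 0.010
Since p ≈ 0.010 < α = 0.02, reject H0; the data support H1.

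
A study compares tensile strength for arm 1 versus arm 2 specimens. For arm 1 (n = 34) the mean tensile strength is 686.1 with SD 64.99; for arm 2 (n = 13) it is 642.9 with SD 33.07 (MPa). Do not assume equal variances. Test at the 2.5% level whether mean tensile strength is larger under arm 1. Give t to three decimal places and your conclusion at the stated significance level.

Let group 1 = arm 1, group 2 = arm 2. H0: μ_1 = μ_2; H1: μ_1 > μ_2 (Welch's two-sample t-test, right-tailed).
t = (x̄_1 − x̄_2)/√(s_1²/n_1 + s_2²/n_2) = (686.1 − 642.9)/√(64.99²/34 + 33.07²/13) = 2.993
Welch–Satterthwaite df ≈ 41.05
p-value = P(T ≥ 2.993) ≈ 0.002
Since p ≈ 0.002 < α = 0.025, reject H0; the data support H1.

t = 2.993; reject H0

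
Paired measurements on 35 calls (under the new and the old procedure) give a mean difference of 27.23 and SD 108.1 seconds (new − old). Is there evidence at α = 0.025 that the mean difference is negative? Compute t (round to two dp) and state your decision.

t = 1.49; fail to reject H0

H0: μ_d = 0; H1: μ_d < 0 (paired t-test on the differences, left-tailed).
t = d̄/(s_d/√n) = 27.23/(108.1/√35) = 1.49
df = n − 1 = 34
p-value = P(T ≤ 1.49) ≈ 0.9273
Since p ≈ 0.9273 > α = 0.025, fail to reject H0; the data do not provide sufficient evidence against H0.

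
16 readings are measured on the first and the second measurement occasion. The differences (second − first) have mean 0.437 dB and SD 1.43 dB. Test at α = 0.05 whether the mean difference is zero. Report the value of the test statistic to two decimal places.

1.22

H0: μ_d = 0; H1: μ_d ≠ 0 (paired t-test on the differences, two-sided).
t = d̄/(s_d/√n) = 0.437/(1.43/√16) = 1.22
df = n − 1 = 15
Two-sided p-value ≈ 0.240
Since p ≈ 0.240 > α = 0.05, fail to reject H0; the data do not provide sufficient evidence against H0.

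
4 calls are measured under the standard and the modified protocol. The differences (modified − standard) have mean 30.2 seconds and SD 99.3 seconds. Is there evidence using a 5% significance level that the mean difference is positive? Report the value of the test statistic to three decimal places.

0.608

H0: μ_d = 0; H1: μ_d > 0 (paired t-test on the differences, right-tailed).
t = d̄/(s_d/√n) = 30.2/(99.3/√4) = 0.608
df = n − 1 = 3
p-value = P(T ≥ 0.608) ≈ 0.293
Since p ≈ 0.293 > α = 0.05, fail to reject H0; the data do not provide sufficient evidence against H0.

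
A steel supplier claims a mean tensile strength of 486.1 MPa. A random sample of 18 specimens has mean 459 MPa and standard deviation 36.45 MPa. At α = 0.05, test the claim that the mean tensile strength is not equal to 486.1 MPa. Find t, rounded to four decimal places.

-3.1543

H0: μ = 486.1; H1: μ ≠ 486.1 (one-sample t-test, two-sided).
t = (x̄ − μ₀)/(s/√n) = (459 − 486.1)/(36.45/√18) = -3.1543
df = n − 1 = 17
Two-sided p-value ≈ 0.0058
Since p ≈ 0.0058 < α = 0.05, reject H0; the data support H1.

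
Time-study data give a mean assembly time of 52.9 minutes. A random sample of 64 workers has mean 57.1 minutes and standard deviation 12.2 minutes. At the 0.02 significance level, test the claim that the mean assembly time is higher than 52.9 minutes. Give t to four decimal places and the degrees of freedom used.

t = 2.7541, df = 63

H0: μ = 52.9; H1: μ > 52.9 (one-sample t-test, right-tailed).
t = (x̄ − μ₀)/(s/√n) = (57.1 − 52.9)/(12.2/√64) = 2.7541
df = n − 1 = 63
p-value = P(T ≥ 2.7541) ≈ 0.0038
Since p ≈ 0.0038 < α = 0.02, reject H0; the data support H1.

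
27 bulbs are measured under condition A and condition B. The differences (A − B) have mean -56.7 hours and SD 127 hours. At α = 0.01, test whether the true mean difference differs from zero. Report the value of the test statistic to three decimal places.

H0: μ_d = 0; H1: μ_d ≠ 0 (paired t-test on the differences, two-sided).
t = d̄/(s_d/√n) = -56.7/(127/√27) = -2.320
df = n − 1 = 26
Two-sided p-value ≈ 0.0285
Since p ≈ 0.0285 > α = 0.01, fail to reject H0; the data do not provide sufficient evidence against H0.

-2.320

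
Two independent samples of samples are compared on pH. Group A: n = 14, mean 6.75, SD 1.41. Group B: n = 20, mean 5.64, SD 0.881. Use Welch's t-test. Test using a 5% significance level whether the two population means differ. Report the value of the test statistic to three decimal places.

2.610

Let group 1 = group A, group 2 = group B. H0: μ_1 = μ_2; H1: μ_1 ≠ μ_2 (Welch's two-sample t-test, two-sided).
t = (x̄_1 − x̄_2)/√(s_1²/n_1 + s_2²/n_2) = (6.75 − 5.64)/√(1.41²/14 + 0.881²/20) = 2.610
Welch–Satterthwaite df ≈ 20.05
Two-sided p-value ≈ 0.0167
Since p ≈ 0.0167 < α = 0.05, reject H0; the evidence is statistically significant.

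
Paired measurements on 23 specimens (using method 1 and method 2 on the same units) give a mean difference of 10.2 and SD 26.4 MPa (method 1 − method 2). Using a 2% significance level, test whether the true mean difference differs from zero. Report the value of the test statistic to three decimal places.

1.853

H0: μ_d = 0; H1: μ_d ≠ 0 (paired t-test on the differences, two-sided).
t = d̄/(s_d/√n) = 10.2/(26.4/√23) = 1.853
df = n − 1 = 22
Two-sided p-value ≈ 0.0774
Since p ≈ 0.0774 > α = 0.02, fail to reject H0; the data do not provide sufficient evidence against H0.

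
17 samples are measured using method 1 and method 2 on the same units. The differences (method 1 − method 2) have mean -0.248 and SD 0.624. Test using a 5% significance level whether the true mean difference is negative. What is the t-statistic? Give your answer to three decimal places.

-1.639

H0: μ_d = 0; H1: μ_d < 0 (paired t-test on the differences, left-tailed).
t = d̄/(s_d/√n) = -0.248/(0.624/√17) = -1.639
df = n − 1 = 16
p-value = P(T ≤ -1.639) ≈ 0.0604
Since p ≈ 0.0604 > α = 0.05, fail to reject H0; the evidence is not statistically significant.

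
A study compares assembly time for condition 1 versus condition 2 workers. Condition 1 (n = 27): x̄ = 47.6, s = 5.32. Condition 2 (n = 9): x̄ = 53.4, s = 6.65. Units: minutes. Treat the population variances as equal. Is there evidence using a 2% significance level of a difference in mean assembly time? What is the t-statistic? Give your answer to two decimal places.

Let group 1 = condition 1, group 2 = condition 2. H0: μ_1 = μ_2; H1: μ_1 ≠ μ_2 (two-sample pooled-variance t-test, two-sided).
s_p² = [(27−1)·5.32² + (9−1)·6.65²]/(27+9−2) = 32.0483
t = (47.6 − 53.4)/√[32.0483·(1/27 + 1/9)] = -2.66
df = n₁ + n₂ − 2 = 34
Two-sided p-value ≈ 0.0118
Since p ≈ 0.0118 < α = 0.02, reject H0; the data support H1.

-2.66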